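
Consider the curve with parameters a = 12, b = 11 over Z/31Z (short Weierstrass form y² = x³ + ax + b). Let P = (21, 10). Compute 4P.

Double-and-add on 4 = (100)₂. Start with P = (21, 10) for the leading 1-bit.
double: tangent at (21, 10): λ = (3·21² + 12)/(2·10) ≡ 2/20. 20⁻¹ ≡ 14 (mod 31), so λ ≡ 2·14 ≡ 28.
  x = λ² - 21 - 21 = 784 - 42 ≡ 29; y = λ·(21 - 29) - 10 ≡ 14. → (29, 14)
double: tangent at (29, 14): λ = (3·29² + 12)/(2·14) ≡ 24/28. 28⁻¹ ≡ 10 (mod 31), so λ ≡ 24·10 ≡ 23.
  x = λ² - 29 - 29 = 529 - 58 ≡ 6; y = λ·(29 - 6) - 14 ≡ 19. → (6, 19)

(6, 19)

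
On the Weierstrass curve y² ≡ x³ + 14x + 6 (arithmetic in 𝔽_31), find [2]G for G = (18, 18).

tangent at (18, 18): λ = (3·18² + 14)/(2·18) ≡ 25/5. 5⁻¹ ≡ 25 (mod 31) since 5·25 = 125 ≡ 1, so λ ≡ 25·25 ≡ 5.
  x = λ² - 18 - 18 = 25 - 36 ≡ 20; y = λ·(18 - 20) - 18 ≡ 3. → (20, 3)

(20, 3)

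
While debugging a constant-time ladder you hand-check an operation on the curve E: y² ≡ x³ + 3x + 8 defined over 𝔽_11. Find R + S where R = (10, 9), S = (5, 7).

(1, 10)

(10, 9) + (5, 7). λ = (7 - 9)/(5 - 10) ≡ 9/6 mod 11. 6⁻¹ ≡ 2 (mod 11) since 6·2 = 12 ≡ 1, so λ ≡ 7.
  x = λ² - 10 - 5 = 49 - 15 ≡ 1; y = λ·(10 - 1) - 9 ≡ 10. → (1, 10)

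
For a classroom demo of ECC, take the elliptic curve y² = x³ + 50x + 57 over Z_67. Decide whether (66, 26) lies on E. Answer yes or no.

y² = 26² ≡ 6; x³ + 50x + 57 = 290853 ≡ 6 (mod 67). 6 = 6.

yes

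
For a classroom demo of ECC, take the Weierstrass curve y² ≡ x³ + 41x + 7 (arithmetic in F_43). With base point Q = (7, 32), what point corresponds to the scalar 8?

Double-and-add on 8 = (1000)₂. Start with Q = (7, 32) for the leading 1-bit.
double: tangent at (7, 32): λ = (3·7² + 41)/(2·32) ≡ 16/21. 21⁻¹ ≡ 41 (mod 43), so λ ≡ 16·41 ≡ 11.
  x = λ² - 7 - 7 = 121 - 14 ≡ 21; y = λ·(7 - 21) - 32 ≡ 29. → (21, 29)
double: tangent at (21, 29): λ = (3·21² + 41)/(2·29) ≡ 31/15. 15⁻¹ ≡ 23 (mod 43), so λ ≡ 31·23 ≡ 25.
  x = λ² - 21 - 21 = 625 - 42 ≡ 24; y = λ·(21 - 24) - 29 ≡ 25. → (24, 25)
double: tangent at (24, 25): λ = (3·24² + 41)/(2·25) ≡ 6/7. 7⁻¹ ≡ 37 (mod 43), so λ ≡ 6·37 ≡ 7.
  x = λ² - 24 - 24 = 49 - 48 ≡ 1; y = λ·(24 - 1) - 25 ≡ 7. → (1, 7)

(1, 7)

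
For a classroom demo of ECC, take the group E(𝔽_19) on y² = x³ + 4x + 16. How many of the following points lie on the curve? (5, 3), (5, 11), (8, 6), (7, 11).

(5, 3): 3² ≡ 9, rhs ≡ 9 → on.
(5, 11): 11² ≡ 7, rhs ≡ 9 → off.
(8, 6): 6² ≡ 17, rhs ≡ 9 → off.
(7, 11): 11² ≡ 7, rhs ≡ 7 → on.

2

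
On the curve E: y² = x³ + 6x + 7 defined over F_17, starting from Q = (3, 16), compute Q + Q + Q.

(7, 1)

Repeated addition: build up to 3Q.
2Q: tangent at (3, 16): λ = (3·3² + 6)/(2·16) ≡ 16/15. 15⁻¹ ≡ 8 (mod 17), so λ ≡ 16·8 ≡ 9.
  x = λ² - 3 - 3 = 81 - 6 ≡ 7; y = λ·(3 - 7) - 16 ≡ 16. → (7, 16)
3Q: (7, 16) + (3, 16). λ = (16 - 16)/(3 - 7) ≡ 0/13 mod 17. 13⁻¹ ≡ 4 (mod 17) since 13·4 = 52 ≡ 1, so λ ≡ 0.
  x = λ² - 7 - 3 = 0 - 10 ≡ 7; y = λ·(7 - 7) - 16 ≡ 1. → (7, 1)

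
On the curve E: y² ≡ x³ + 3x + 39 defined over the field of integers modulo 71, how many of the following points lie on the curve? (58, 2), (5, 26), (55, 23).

2

(58, 2): 2² ≡ 4, rhs ≡ 4 → on.
(5, 26): 26² ≡ 37, rhs ≡ 37 → on.
(55, 23): 23² ≡ 32, rhs ≡ 13 → off.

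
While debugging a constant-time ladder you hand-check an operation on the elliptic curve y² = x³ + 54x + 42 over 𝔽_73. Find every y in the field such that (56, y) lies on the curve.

none

x³ + 54x + 42 = 178682 ≡ 51 (mod 73).
51 is a non-residue mod 73; no y exists.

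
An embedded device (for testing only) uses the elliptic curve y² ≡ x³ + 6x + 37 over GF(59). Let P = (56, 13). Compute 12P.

(7, 3)

Double-and-add on 12 = (1100)₂. Start with P = (56, 13) for the leading 1-bit.
double: tangent at (56, 13): λ = (3·56² + 6)/(2·13) ≡ 33/26. 26⁻¹ ≡ 25 (mod 59), so λ ≡ 33·25 ≡ 58.
  x = λ² - 56 - 56 = 3364 - 112 ≡ 7; y = λ·(56 - 7) - 13 ≡ 56. → (7, 56)
add P: (7, 56) + (56, 13). λ = (13 - 56)/(56 - 7) ≡ 16/49 mod 59. 49⁻¹ ≡ 53 (mod 59), so λ ≡ 22.
  x = λ² - 7 - 56 = 484 - 63 ≡ 8; y = λ·(7 - 8) - 56 ≡ 40. → (8, 40)
double: tangent at (8, 40): λ = (3·8² + 6)/(2·40) ≡ 21/21. 21⁻¹ ≡ 45 (mod 59), so λ ≡ 21·45 ≡ 1.
  x = λ² - 8 - 8 = 1 - 16 ≡ 44; y = λ·(8 - 44) - 40 ≡ 42. → (44, 42)
double: tangent at (44, 42): λ = (3·44² + 6)/(2·42) ≡ 32/25. 25⁻¹ ≡ 26 (mod 59), so λ ≡ 32·26 ≡ 6.
  x = λ² - 44 - 44 = 36 - 88 ≡ 7; y = λ·(44 - 7) - 42 ≡ 3. → (7, 3)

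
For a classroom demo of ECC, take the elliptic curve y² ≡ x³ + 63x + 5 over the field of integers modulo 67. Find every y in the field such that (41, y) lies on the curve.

none

x³ + 63x + 5 = 71509 ≡ 20 (mod 67).
20 is a non-residue mod 67; no y exists.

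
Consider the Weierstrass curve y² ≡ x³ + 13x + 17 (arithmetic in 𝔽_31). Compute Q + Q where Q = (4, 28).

tangent at (4, 28): λ = (3·4² + 13)/(2·28) ≡ 30/25. 25⁻¹ ≡ 5 (mod 31), so λ ≡ 30·5 ≡ 26.
  x = λ² - 4 - 4 = 676 - 8 ≡ 17; y = λ·(4 - 17) - 28 ≡ 6. → (17, 6)

(17, 6)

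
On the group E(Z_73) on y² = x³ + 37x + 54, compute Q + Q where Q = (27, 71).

tangent at (27, 71): λ = (3·27² + 37)/(2·71) ≡ 34/69. 69⁻¹ ≡ 18 (mod 73) since 69·18 = 1242 ≡ 1, so λ ≡ 34·18 ≡ 28.
  x = λ² - 27 - 27 = 784 - 54 ≡ 0; y = λ·(27 - 0) - 71 ≡ 28. → (0, 28)

(0, 28)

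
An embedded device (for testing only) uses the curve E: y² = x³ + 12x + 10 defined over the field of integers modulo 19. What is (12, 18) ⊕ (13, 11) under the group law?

(5, 9)

(12, 18) + (13, 11). λ = (11 - 18)/(13 - 12) ≡ 12/1 mod 19. 1⁻¹ ≡ 1 (mod 19), so λ ≡ 12.
  x = λ² - 12 - 13 = 144 - 25 ≡ 5; y = λ·(12 - 5) - 18 ≡ 9. → (5, 9)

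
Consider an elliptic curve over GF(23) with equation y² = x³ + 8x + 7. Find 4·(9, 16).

Write Q = (9, 16).
Repeated addition: build up to 4Q.
2Q: tangent at (9, 16): λ = (3·9² + 8)/(2·16) ≡ 21/9. 9⁻¹ ≡ 18 (mod 23), so λ ≡ 21·18 ≡ 10.
  x = λ² - 9 - 9 = 100 - 18 ≡ 13; y = λ·(9 - 13) - 16 ≡ 13. → (13, 13)
3Q: (13, 13) + (9, 16). λ = (16 - 13)/(9 - 13) ≡ 3/19 mod 23. 19⁻¹ ≡ 17 (mod 23), so λ ≡ 5.
  x = λ² - 13 - 9 = 25 - 22 ≡ 3; y = λ·(13 - 3) - 13 ≡ 14. → (3, 14)
4Q: (3, 14) + (9, 16). λ = (16 - 14)/(9 - 3) ≡ 2/6 mod 23. 6⁻¹ ≡ 4 (mod 23), so λ ≡ 8.
  x = λ² - 3 - 9 = 64 - 12 ≡ 6; y = λ·(3 - 6) - 14 ≡ 8. → (6, 8)

(6, 8)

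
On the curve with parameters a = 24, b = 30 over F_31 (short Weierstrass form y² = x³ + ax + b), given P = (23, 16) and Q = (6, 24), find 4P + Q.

First 4P:
Repeated addition: build up to 4P.
2P: tangent at (23, 16): λ = (3·23² + 24)/(2·16) ≡ 30/1. 1⁻¹ ≡ 1 (mod 31), so λ ≡ 30·1 ≡ 30.
  x = λ² - 23 - 23 = 900 - 46 ≡ 17; y = λ·(23 - 17) - 16 ≡ 9. → (17, 9)
3P: (17, 9) + (23, 16). λ = (16 - 9)/(23 - 17) ≡ 7/6 mod 31. 6⁻¹ ≡ 26 (mod 31), so λ ≡ 27.
  x = λ² - 17 - 23 = 729 - 40 ≡ 7; y = λ·(17 - 7) - 9 ≡ 13. → (7, 13)
4P: (7, 13) + (23, 16). λ = (16 - 13)/(23 - 7) ≡ 3/16 mod 31. 16⁻¹ ≡ 2 (mod 31) since 16·2 = 32 ≡ 1, so λ ≡ 6.
  x = λ² - 7 - 23 = 36 - 30 ≡ 6; y = λ·(7 - 6) - 13 ≡ 24. → (6, 24)
4P = (6, 24).
Finally 4P + Q:
tangent at (6, 24): λ = (3·6² + 24)/(2·24) ≡ 8/17. 17⁻¹ ≡ 11 (mod 31) since 17·11 = 187 ≡ 1, so λ ≡ 8·11 ≡ 26.
  x = λ² - 6 - 6 = 676 - 12 ≡ 13; y = λ·(6 - 13) - 24 ≡ 11. → (13, 11)

(13, 11)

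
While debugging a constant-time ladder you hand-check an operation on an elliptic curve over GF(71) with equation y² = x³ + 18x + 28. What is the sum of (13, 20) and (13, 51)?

O

The two points share x = 13 and their y-coordinates satisfy 20 + 51 ≡ 0 (mod 71), so they are inverses. Their sum is O.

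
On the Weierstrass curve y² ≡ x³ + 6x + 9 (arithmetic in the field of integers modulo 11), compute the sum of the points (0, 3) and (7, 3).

(4, 8)

(0, 3) + (7, 3). λ = (3 - 3)/(7 - 0) ≡ 0/7 mod 11. 7⁻¹ ≡ 8 (mod 11), so λ ≡ 0.
  x = λ² - 0 - 7 = 0 - 7 ≡ 4; y = λ·(0 - 4) - 3 ≡ 8. → (4, 8)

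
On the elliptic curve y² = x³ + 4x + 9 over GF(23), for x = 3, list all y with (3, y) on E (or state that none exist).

x³ + 4x + 9 = 48 ≡ 2 (mod 23).
Square roots of 2 mod 23: 5 and 18 (since 5² = 25 ≡ 2).

5, 18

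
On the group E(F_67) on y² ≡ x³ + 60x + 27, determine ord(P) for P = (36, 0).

2

2P: (36, 0) + (36, 0): same x and y₁ ≡ -y₂, so the sum is O.
2P = O, so the order is 2.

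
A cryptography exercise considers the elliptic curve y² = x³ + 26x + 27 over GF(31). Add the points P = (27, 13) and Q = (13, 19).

(7, 5)

(27, 13) + (13, 19). λ = (19 - 13)/(13 - 27) ≡ 6/17 mod 31. 17⁻¹ ≡ 11 (mod 31), so λ ≡ 4.
  x = λ² - 27 - 13 = 16 - 40 ≡ 7; y = λ·(27 - 7) - 13 ≡ 5. → (7, 5)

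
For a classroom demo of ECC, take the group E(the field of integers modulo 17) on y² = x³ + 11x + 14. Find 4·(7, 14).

(7, 14)

Write Q = (7, 14).
Repeated addition: build up to 4Q.
2Q: tangent at (7, 14): λ = (3·7² + 11)/(2·14) ≡ 5/11. 11⁻¹ ≡ 14 (mod 17), so λ ≡ 5·14 ≡ 2.
  x = λ² - 7 - 7 = 4 - 14 ≡ 7; y = λ·(7 - 7) - 14 ≡ 3. → (7, 3)
3Q: (7, 3) + (7, 14): same x and y₁ ≡ -y₂, so the sum is O.
4Q: O + (7, 14) = (7, 14) (identity).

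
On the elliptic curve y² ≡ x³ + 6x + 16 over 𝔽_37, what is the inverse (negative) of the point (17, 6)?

(17, 31)

-(17, 6) = (17, -6 mod 37) = (17, 31).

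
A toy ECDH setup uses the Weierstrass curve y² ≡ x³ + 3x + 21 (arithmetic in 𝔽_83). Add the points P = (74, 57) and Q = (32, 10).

(15, 11)

(74, 57) + (32, 10). λ = (10 - 57)/(32 - 74) ≡ 36/41 mod 83. 41⁻¹ ≡ 81 (mod 83), so λ ≡ 11.
  x = λ² - 74 - 32 = 121 - 106 ≡ 15; y = λ·(74 - 15) - 57 ≡ 11. → (15, 11)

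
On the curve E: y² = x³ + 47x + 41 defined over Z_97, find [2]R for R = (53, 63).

tangent at (53, 63): λ = (3·53² + 47)/(2·63) ≡ 35/29. 29⁻¹ ≡ 87 (mod 97) since 29·87 = 2523 ≡ 1, so λ ≡ 35·87 ≡ 38.
  x = λ² - 53 - 53 = 1444 - 106 ≡ 77; y = λ·(53 - 77) - 63 ≡ 92. → (77, 92)

(77, 92)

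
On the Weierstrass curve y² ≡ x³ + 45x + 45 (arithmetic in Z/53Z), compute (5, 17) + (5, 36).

The two points share x = 5 and their y-coordinates satisfy 17 + 36 ≡ 0 (mod 53), so they are inverses. Their sum is O.

O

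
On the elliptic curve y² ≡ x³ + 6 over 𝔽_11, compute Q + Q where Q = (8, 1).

(4, 9)

tangent at (8, 1): λ = (3·8² + 0)/(2·1) ≡ 5/2. 2⁻¹ ≡ 6 (mod 11), so λ ≡ 5·6 ≡ 8.
  x = λ² - 8 - 8 = 64 - 16 ≡ 4; y = λ·(8 - 4) - 1 ≡ 9. → (4, 9)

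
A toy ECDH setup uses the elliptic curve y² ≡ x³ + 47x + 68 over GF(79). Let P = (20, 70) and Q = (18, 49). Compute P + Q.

(20, 70) + (18, 49). λ = (49 - 70)/(18 - 20) ≡ 58/77 mod 79. 77⁻¹ ≡ 39 (mod 79), so λ ≡ 50.
  x = λ² - 20 - 18 = 2500 - 38 ≡ 13; y = λ·(20 - 13) - 70 ≡ 43. → (13, 43)

(13, 43)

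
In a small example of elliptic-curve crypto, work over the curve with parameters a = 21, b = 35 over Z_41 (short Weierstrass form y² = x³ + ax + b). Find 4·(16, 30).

Write Q = (16, 30).
Repeated addition: build up to 4Q.
2Q: tangent at (16, 30): λ = (3·16² + 21)/(2·30) ≡ 10/19. 19⁻¹ ≡ 13 (mod 41), so λ ≡ 10·13 ≡ 7.
  x = λ² - 16 - 16 = 49 - 32 ≡ 17; y = λ·(16 - 17) - 30 ≡ 4. → (17, 4)
3Q: (17, 4) + (16, 30). λ = (30 - 4)/(16 - 17) ≡ 26/40 mod 41. 40⁻¹ ≡ 40 (mod 41), so λ ≡ 15.
  x = λ² - 17 - 16 = 225 - 33 ≡ 28; y = λ·(17 - 28) - 4 ≡ 36. → (28, 36)
4Q: (28, 36) + (16, 30). λ = (30 - 36)/(16 - 28) ≡ 35/29 mod 41. 29⁻¹ ≡ 17 (mod 41), so λ ≡ 21.
  x = λ² - 28 - 16 = 441 - 44 ≡ 28; y = λ·(28 - 28) - 36 ≡ 5. → (28, 5)

(28, 5)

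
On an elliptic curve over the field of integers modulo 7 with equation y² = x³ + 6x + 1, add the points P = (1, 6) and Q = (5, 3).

(2, 0)

(1, 6) + (5, 3). λ = (3 - 6)/(5 - 1) ≡ 4/4 mod 7. 4⁻¹ ≡ 2 (mod 7), so λ ≡ 1.
  x = λ² - 1 - 5 = 1 - 6 ≡ 2; y = λ·(1 - 2) - 6 ≡ 0. → (2, 0)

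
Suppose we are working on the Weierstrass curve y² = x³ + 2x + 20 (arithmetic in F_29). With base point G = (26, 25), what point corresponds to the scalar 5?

(18, 28)

Repeated addition: build up to 5G.
2G: tangent at (26, 25): λ = (3·26² + 2)/(2·25) ≡ 0/21. 21⁻¹ ≡ 18 (mod 29) since 21·18 = 378 ≡ 1, so λ ≡ 0·18 ≡ 0.
  x = λ² - 26 - 26 = 0 - 52 ≡ 6; y = λ·(26 - 6) - 25 ≡ 4. → (6, 4)
3G: (6, 4) + (26, 25). λ = (25 - 4)/(26 - 6) ≡ 21/20 mod 29. 20⁻¹ ≡ 16 (mod 29), so λ ≡ 17.
  x = λ² - 6 - 26 = 289 - 32 ≡ 25; y = λ·(6 - 25) - 4 ≡ 21. → (25, 21)
4G: (25, 21) + (26, 25). λ = (25 - 21)/(26 - 25) ≡ 4/1 mod 29. 1⁻¹ ≡ 1 (mod 29), so λ ≡ 4.
  x = λ² - 25 - 26 = 16 - 51 ≡ 23; y = λ·(25 - 23) - 21 ≡ 16. → (23, 16)
5G: (23, 16) + (26, 25). λ = (25 - 16)/(26 - 23) ≡ 9/3 mod 29. 3⁻¹ ≡ 10 (mod 29) since 3·10 = 30 ≡ 1, so λ ≡ 3.
  x = λ² - 23 - 26 = 9 - 49 ≡ 18; y = λ·(23 - 18) - 16 ≡ 28. → (18, 28)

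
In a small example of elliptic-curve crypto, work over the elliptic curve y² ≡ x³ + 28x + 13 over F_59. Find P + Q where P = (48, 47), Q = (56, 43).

(48, 47) + (56, 43). λ = (43 - 47)/(56 - 48) ≡ 55/8 mod 59. 8⁻¹ ≡ 37 (mod 59), so λ ≡ 29.
  x = λ² - 48 - 56 = 841 - 104 ≡ 29; y = λ·(48 - 29) - 47 ≡ 32. → (29, 32)

(29, 32)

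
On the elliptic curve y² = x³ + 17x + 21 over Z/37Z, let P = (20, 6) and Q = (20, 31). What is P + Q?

O

The two points share x = 20 and their y-coordinates satisfy 6 + 31 ≡ 0 (mod 37), so they are inverses. Their sum is 𝒪.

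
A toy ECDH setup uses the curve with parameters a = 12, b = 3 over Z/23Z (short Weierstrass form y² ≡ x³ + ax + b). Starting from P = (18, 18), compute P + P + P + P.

(7, 4)

Double-and-add on 4 = (100)₂. Start with P = (18, 18) for the leading 1-bit.
double: tangent at (18, 18): λ = (3·18² + 12)/(2·18) ≡ 18/13. 13⁻¹ ≡ 16 (mod 23) since 13·16 = 208 ≡ 1, so λ ≡ 18·16 ≡ 12.
  x = λ² - 18 - 18 = 144 - 36 ≡ 16; y = λ·(18 - 16) - 18 ≡ 6. → (16, 6)
double: tangent at (16, 6): λ = (3·16² + 12)/(2·6) ≡ 21/12. 12⁻¹ ≡ 2 (mod 23) since 12·2 = 24 ≡ 1, so λ ≡ 21·2 ≡ 19.
  x = λ² - 16 - 16 = 361 - 32 ≡ 7; y = λ·(16 - 7) - 6 ≡ 4. → (7, 4)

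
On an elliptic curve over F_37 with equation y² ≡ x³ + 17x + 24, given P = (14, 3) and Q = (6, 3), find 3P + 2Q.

(3, 19)

First 3P:
Repeated addition: build up to 3P.
2P: tangent at (14, 3): λ = (3·14² + 17)/(2·3) ≡ 13/6. 6⁻¹ ≡ 31 (mod 37), so λ ≡ 13·31 ≡ 33.
  x = λ² - 14 - 14 = 1089 - 28 ≡ 25; y = λ·(14 - 25) - 3 ≡ 4. → (25, 4)
3P: (25, 4) + (14, 3). λ = (3 - 4)/(14 - 25) ≡ 36/26 mod 37. 26⁻¹ ≡ 10 (mod 37) since 26·10 = 260 ≡ 1, so λ ≡ 27.
  x = λ² - 25 - 14 = 729 - 39 ≡ 24; y = λ·(25 - 24) - 4 ≡ 23. → (24, 23)
3P = (24, 23).
Next 2Q:
Repeated addition: build up to 2Q.
2Q: tangent at (6, 3): λ = (3·6² + 17)/(2·3) ≡ 14/6. 6⁻¹ ≡ 31 (mod 37), so λ ≡ 14·31 ≡ 27.
  x = λ² - 6 - 6 = 729 - 12 ≡ 14; y = λ·(6 - 14) - 3 ≡ 3. → (14, 3)
2Q = (14, 3).
Finally 3P + 2Q:
(24, 23) + (14, 3). λ = (3 - 23)/(14 - 24) ≡ 17/27 mod 37. 27⁻¹ ≡ 11 (mod 37) since 27·11 = 297 ≡ 1, so λ ≡ 2.
  x = λ² - 24 - 14 = 4 - 38 ≡ 3; y = λ·(24 - 3) - 23 ≡ 19. → (3, 19)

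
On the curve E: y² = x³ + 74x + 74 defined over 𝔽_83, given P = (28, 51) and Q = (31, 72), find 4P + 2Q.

(20, 3)

First 4P:
Repeated addition: build up to 4P.
2P: tangent at (28, 51): λ = (3·28² + 74)/(2·51) ≡ 19/19. 19⁻¹ ≡ 35 (mod 83), so λ ≡ 19·35 ≡ 1.
  x = λ² - 28 - 28 = 1 - 56 ≡ 28; y = λ·(28 - 28) - 51 ≡ 32. → (28, 32)
3P: (28, 32) + (28, 51): same x and y₁ ≡ -y₂, so the sum is the point at infinity.
4P: the point at infinity + (28, 51) = (28, 51) (identity).
4P = (28, 51).
Next 2Q:
Repeated addition: build up to 2Q.
2Q: tangent at (31, 72): λ = (3·31² + 74)/(2·72) ≡ 52/61. 61⁻¹ ≡ 49 (mod 83) since 61·49 = 2989 ≡ 1, so λ ≡ 52·49 ≡ 58.
  x = λ² - 31 - 31 = 3364 - 62 ≡ 65; y = λ·(31 - 65) - 72 ≡ 31. → (65, 31)
2Q = (65, 31).
Finally 4P + 2Q:
(28, 51) + (65, 31). λ = (31 - 51)/(65 - 28) ≡ 63/37 mod 83. 37⁻¹ ≡ 9 (mod 83), so λ ≡ 69.
  x = λ² - 28 - 65 = 4761 - 93 ≡ 20; y = λ·(28 - 20) - 51 ≡ 3. → (20, 3)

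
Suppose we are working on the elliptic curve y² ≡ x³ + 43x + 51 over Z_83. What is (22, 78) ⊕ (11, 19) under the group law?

(4, 11)

(22, 78) + (11, 19). λ = (19 - 78)/(11 - 22) ≡ 24/72 mod 83. 72⁻¹ ≡ 15 (mod 83) since 72·15 = 1080 ≡ 1, so λ ≡ 28.
  x = λ² - 22 - 11 = 784 - 33 ≡ 4; y = λ·(22 - 4) - 78 ≡ 11. → (4, 11)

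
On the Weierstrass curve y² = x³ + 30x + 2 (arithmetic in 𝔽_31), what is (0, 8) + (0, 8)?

(4, 0)

tangent at (0, 8): λ = (3·0² + 30)/(2·8) ≡ 30/16. 16⁻¹ ≡ 2 (mod 31), so λ ≡ 30·2 ≡ 29.
  x = λ² - 0 - 0 = 841 - 0 ≡ 4; y = λ·(0 - 4) - 8 ≡ 0. → (4, 0)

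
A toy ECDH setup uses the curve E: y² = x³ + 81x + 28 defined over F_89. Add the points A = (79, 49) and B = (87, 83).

(79, 49) + (87, 83). λ = (83 - 49)/(87 - 79) ≡ 34/8 mod 89. 8⁻¹ ≡ 78 (mod 89), so λ ≡ 71.
  x = λ² - 79 - 87 = 5041 - 166 ≡ 69; y = λ·(79 - 69) - 49 ≡ 38. → (69, 38)

(69, 38)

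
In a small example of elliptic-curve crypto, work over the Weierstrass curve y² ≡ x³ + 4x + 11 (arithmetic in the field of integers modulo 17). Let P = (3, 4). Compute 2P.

tangent at (3, 4): λ = (3·3² + 4)/(2·4) ≡ 14/8. 8⁻¹ ≡ 15 (mod 17), so λ ≡ 14·15 ≡ 6.
  x = λ² - 3 - 3 = 36 - 6 ≡ 13; y = λ·(3 - 13) - 4 ≡ 4. → (13, 4)

(13, 4)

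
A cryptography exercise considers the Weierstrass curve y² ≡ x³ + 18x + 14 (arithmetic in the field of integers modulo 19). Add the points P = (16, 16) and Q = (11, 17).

(16, 16) + (11, 17). λ = (17 - 16)/(11 - 16) ≡ 1/14 mod 19. 14⁻¹ ≡ 15 (mod 19), so λ ≡ 15.
  x = λ² - 16 - 11 = 225 - 27 ≡ 8; y = λ·(16 - 8) - 16 ≡ 9. → (8, 9)

(8, 9)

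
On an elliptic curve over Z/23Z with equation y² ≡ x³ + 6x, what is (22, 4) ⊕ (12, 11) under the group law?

(21, 16)

(22, 4) + (12, 11). λ = (11 - 4)/(12 - 22) ≡ 7/13 mod 23. 13⁻¹ ≡ 16 (mod 23), so λ ≡ 20.
  x = λ² - 22 - 12 = 400 - 34 ≡ 21; y = λ·(22 - 21) - 4 ≡ 16. → (21, 16)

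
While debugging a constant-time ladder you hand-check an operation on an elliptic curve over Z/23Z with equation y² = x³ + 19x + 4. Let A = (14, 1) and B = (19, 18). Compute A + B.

(14, 1) + (19, 18). λ = (18 - 1)/(19 - 14) ≡ 17/5 mod 23. 5⁻¹ ≡ 14 (mod 23), so λ ≡ 8.
  x = λ² - 14 - 19 = 64 - 33 ≡ 8; y = λ·(14 - 8) - 1 ≡ 1. → (8, 1)

(8, 1)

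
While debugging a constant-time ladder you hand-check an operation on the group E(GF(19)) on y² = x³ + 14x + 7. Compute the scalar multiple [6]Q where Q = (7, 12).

(0, 8)

Repeated addition: build up to 6Q.
2Q: tangent at (7, 12): λ = (3·7² + 14)/(2·12) ≡ 9/5. 5⁻¹ ≡ 4 (mod 19) since 5·4 = 20 ≡ 1, so λ ≡ 9·4 ≡ 17.
  x = λ² - 7 - 7 = 289 - 14 ≡ 9; y = λ·(7 - 9) - 12 ≡ 11. → (9, 11)
3Q: (9, 11) + (7, 12). λ = (12 - 11)/(7 - 9) ≡ 1/17 mod 19. 17⁻¹ ≡ 9 (mod 19), so λ ≡ 9.
  x = λ² - 9 - 7 = 81 - 16 ≡ 8; y = λ·(9 - 8) - 11 ≡ 17. → (8, 17)
4Q: (8, 17) + (7, 12). λ = (12 - 17)/(7 - 8) ≡ 14/18 mod 19. 18⁻¹ ≡ 18 (mod 19), so λ ≡ 5.
  x = λ² - 8 - 7 = 25 - 15 ≡ 10; y = λ·(8 - 10) - 17 ≡ 11. → (10, 11)
5Q: (10, 11) + (7, 12). λ = (12 - 11)/(7 - 10) ≡ 1/16 mod 19. 16⁻¹ ≡ 6 (mod 19) since 16·6 = 96 ≡ 1, so λ ≡ 6.
  x = λ² - 10 - 7 = 36 - 17 ≡ 0; y = λ·(10 - 0) - 11 ≡ 11. → (0, 11)
6Q: (0, 11) + (7, 12). λ = (12 - 11)/(7 - 0) ≡ 1/7 mod 19. 7⁻¹ ≡ 11 (mod 19), so λ ≡ 11.
  x = λ² - 0 - 7 = 121 - 7 ≡ 0; y = λ·(0 - 0) - 11 ≡ 8. → (0, 8)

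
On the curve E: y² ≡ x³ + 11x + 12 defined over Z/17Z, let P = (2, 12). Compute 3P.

Repeated addition: build up to 3P.
2P: tangent at (2, 12): λ = (3·2² + 11)/(2·12) ≡ 6/7. 7⁻¹ ≡ 5 (mod 17) since 7·5 = 35 ≡ 1, so λ ≡ 6·5 ≡ 13.
  x = λ² - 2 - 2 = 169 - 4 ≡ 12; y = λ·(2 - 12) - 12 ≡ 11. → (12, 11)
3P: (12, 11) + (2, 12). λ = (12 - 11)/(2 - 12) ≡ 1/7 mod 17. 7⁻¹ ≡ 5 (mod 17) since 7·5 = 35 ≡ 1, so λ ≡ 5.
  x = λ² - 12 - 2 = 25 - 14 ≡ 11; y = λ·(12 - 11) - 11 ≡ 11. → (11, 11)

(11, 11)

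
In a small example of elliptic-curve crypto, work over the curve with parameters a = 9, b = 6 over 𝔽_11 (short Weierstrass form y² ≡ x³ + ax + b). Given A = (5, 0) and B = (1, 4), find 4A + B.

(1, 4)

First 4A:
Repeated addition: build up to 4A.
2A: (5, 0) + (5, 0): same x and y₁ ≡ -y₂, so the sum is 𝒪.
3A: 𝒪 + (5, 0) = (5, 0) (identity).
4A: (5, 0) + (5, 0): same x and y₁ ≡ -y₂, so the sum is 𝒪.
4A = 𝒪.
Finally 4A + B:
𝒪 + (1, 4) = (1, 4) (identity).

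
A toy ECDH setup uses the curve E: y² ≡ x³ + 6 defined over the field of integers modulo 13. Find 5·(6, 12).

(5, 1)

Write G = (6, 12).
Repeated addition: build up to 5G.
2G: tangent at (6, 12): λ = (3·6² + 0)/(2·12) ≡ 4/11. 11⁻¹ ≡ 6 (mod 13), so λ ≡ 4·6 ≡ 11.
  x = λ² - 6 - 6 = 121 - 12 ≡ 5; y = λ·(6 - 5) - 12 ≡ 12. → (5, 12)
3G: (5, 12) + (6, 12). λ = (12 - 12)/(6 - 5) ≡ 0/1 mod 13. 1⁻¹ ≡ 1 (mod 13), so λ ≡ 0.
  x = λ² - 5 - 6 = 0 - 11 ≡ 2; y = λ·(5 - 2) - 12 ≡ 1. → (2, 1)
4G: (2, 1) + (6, 12). λ = (12 - 1)/(6 - 2) ≡ 11/4 mod 13. 4⁻¹ ≡ 10 (mod 13) since 4·10 = 40 ≡ 1, so λ ≡ 6.
  x = λ² - 2 - 6 = 36 - 8 ≡ 2; y = λ·(2 - 2) - 1 ≡ 12. → (2, 12)
5G: (2, 12) + (6, 12). λ = (12 - 12)/(6 - 2) ≡ 0/4 mod 13. 4⁻¹ ≡ 10 (mod 13), so λ ≡ 0.
  x = λ² - 2 - 6 = 0 - 8 ≡ 5; y = λ·(2 - 5) - 12 ≡ 1. → (5, 1)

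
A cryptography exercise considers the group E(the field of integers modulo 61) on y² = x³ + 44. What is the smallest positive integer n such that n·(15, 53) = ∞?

7

2P: tangent at (15, 53): λ = (3·15² + 0)/(2·53) ≡ 4/45. 45⁻¹ ≡ 19 (mod 61) since 45·19 = 855 ≡ 1, so λ ≡ 4·19 ≡ 15.
  x = λ² - 15 - 15 = 225 - 30 ≡ 12; y = λ·(15 - 12) - 53 ≡ 53. → (12, 53)
3P: (12, 53) + (15, 53). λ = (53 - 53)/(15 - 12) ≡ 0/3 mod 61. 3⁻¹ ≡ 41 (mod 61) since 3·41 = 123 ≡ 1, so λ ≡ 0.
  x = λ² - 12 - 15 = 0 - 27 ≡ 34; y = λ·(12 - 34) - 53 ≡ 8. → (34, 8)
4P: (34, 8) + (15, 53). λ = (53 - 8)/(15 - 34) ≡ 45/42 mod 61. 42⁻¹ ≡ 16 (mod 61), so λ ≡ 49.
  x = λ² - 34 - 15 = 2401 - 49 ≡ 34; y = λ·(34 - 34) - 8 ≡ 53. → (34, 53)
5P: (34, 53) + (15, 53). λ = (53 - 53)/(15 - 34) ≡ 0/42 mod 61. 42⁻¹ ≡ 16 (mod 61), so λ ≡ 0.
  x = λ² - 34 - 15 = 0 - 49 ≡ 12; y = λ·(34 - 12) - 53 ≡ 8. → (12, 8)
6P: (12, 8) + (15, 53). λ = (53 - 8)/(15 - 12) ≡ 45/3 mod 61. 3⁻¹ ≡ 41 (mod 61) since 3·41 = 123 ≡ 1, so λ ≡ 15.
  x = λ² - 12 - 15 = 225 - 27 ≡ 15; y = λ·(12 - 15) - 8 ≡ 8. → (15, 8)
7P: (15, 8) + (15, 53): same x and y₁ ≡ -y₂, so the sum is ∞.
7P = ∞, so the order is 7.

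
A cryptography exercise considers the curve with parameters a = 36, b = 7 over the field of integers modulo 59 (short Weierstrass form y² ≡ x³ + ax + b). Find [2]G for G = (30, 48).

tangent at (30, 48): λ = (3·30² + 36)/(2·48) ≡ 22/37. 37⁻¹ ≡ 8 (mod 59), so λ ≡ 22·8 ≡ 58.
  x = λ² - 30 - 30 = 3364 - 60 ≡ 0; y = λ·(30 - 0) - 48 ≡ 40. → (0, 40)

(0, 40)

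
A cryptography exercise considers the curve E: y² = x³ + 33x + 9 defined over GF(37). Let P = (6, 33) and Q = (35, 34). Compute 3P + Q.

(20, 23)

First 3P:
Repeated addition: build up to 3P.
2P: tangent at (6, 33): λ = (3·6² + 33)/(2·33) ≡ 30/29. 29⁻¹ ≡ 23 (mod 37) since 29·23 = 667 ≡ 1, so λ ≡ 30·23 ≡ 24.
  x = λ² - 6 - 6 = 576 - 12 ≡ 9; y = λ·(6 - 9) - 33 ≡ 6. → (9, 6)
3P: (9, 6) + (6, 33). λ = (33 - 6)/(6 - 9) ≡ 27/34 mod 37. 34⁻¹ ≡ 12 (mod 37), so λ ≡ 28.
  x = λ² - 9 - 6 = 784 - 15 ≡ 29; y = λ·(9 - 29) - 6 ≡ 26. → (29, 26)
3P = (29, 26).
Finally 3P + Q:
(29, 26) + (35, 34). λ = (34 - 26)/(35 - 29) ≡ 8/6 mod 37. 6⁻¹ ≡ 31 (mod 37) since 6·31 = 186 ≡ 1, so λ ≡ 26.
  x = λ² - 29 - 35 = 676 - 64 ≡ 20; y = λ·(29 - 20) - 26 ≡ 23. → (20, 23)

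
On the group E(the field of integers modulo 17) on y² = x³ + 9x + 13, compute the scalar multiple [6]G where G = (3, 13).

(0, 8)

Repeated addition: build up to 6G.
2G: tangent at (3, 13): λ = (3·3² + 9)/(2·13) ≡ 2/9. 9⁻¹ ≡ 2 (mod 17), so λ ≡ 2·2 ≡ 4.
  x = λ² - 3 - 3 = 16 - 6 ≡ 10; y = λ·(3 - 10) - 13 ≡ 10. → (10, 10)
3G: (10, 10) + (3, 13). λ = (13 - 10)/(3 - 10) ≡ 3/10 mod 17. 10⁻¹ ≡ 12 (mod 17) since 10·12 = 120 ≡ 1, so λ ≡ 2.
  x = λ² - 10 - 3 = 4 - 13 ≡ 8; y = λ·(10 - 8) - 10 ≡ 11. → (8, 11)
4G: (8, 11) + (3, 13). λ = (13 - 11)/(3 - 8) ≡ 2/12 mod 17. 12⁻¹ ≡ 10 (mod 17), so λ ≡ 3.
  x = λ² - 8 - 3 = 9 - 11 ≡ 15; y = λ·(8 - 15) - 11 ≡ 2. → (15, 2)
5G: (15, 2) + (3, 13). λ = (13 - 2)/(3 - 15) ≡ 11/5 mod 17. 5⁻¹ ≡ 7 (mod 17), so λ ≡ 9.
  x = λ² - 15 - 3 = 81 - 18 ≡ 12; y = λ·(15 - 12) - 2 ≡ 8. → (12, 8)
6G: (12, 8) + (3, 13). λ = (13 - 8)/(3 - 12) ≡ 5/8 mod 17. 8⁻¹ ≡ 15 (mod 17), so λ ≡ 7.
  x = λ² - 12 - 3 = 49 - 15 ≡ 0; y = λ·(12 - 0) - 8 ≡ 8. → (0, 8)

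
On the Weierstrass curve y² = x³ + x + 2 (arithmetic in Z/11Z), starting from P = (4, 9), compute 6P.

Double-and-add on 6 = (110)₂. Start with P = (4, 9) for the leading 1-bit.
double: tangent at (4, 9): λ = (3·4² + 1)/(2·9) ≡ 5/7. 7⁻¹ ≡ 8 (mod 11) since 7·8 = 56 ≡ 1, so λ ≡ 5·8 ≡ 7.
  x = λ² - 4 - 4 = 49 - 8 ≡ 8; y = λ·(4 - 8) - 9 ≡ 7. → (8, 7)
add P: (8, 7) + (4, 9). λ = (9 - 7)/(4 - 8) ≡ 2/7 mod 11. 7⁻¹ ≡ 8 (mod 11) since 7·8 = 56 ≡ 1, so λ ≡ 5.
  x = λ² - 8 - 4 = 25 - 12 ≡ 2; y = λ·(8 - 2) - 7 ≡ 1. → (2, 1)
double: tangent at (2, 1): λ = (3·2² + 1)/(2·1) ≡ 2/2. 2⁻¹ ≡ 6 (mod 11) since 2·6 = 12 ≡ 1, so λ ≡ 2·6 ≡ 1.
  x = λ² - 2 - 2 = 1 - 4 ≡ 8; y = λ·(2 - 8) - 1 ≡ 4. → (8, 4)

(8, 4)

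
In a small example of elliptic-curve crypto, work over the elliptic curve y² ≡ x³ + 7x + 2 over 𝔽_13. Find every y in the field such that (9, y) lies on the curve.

1, 12

x³ + 7x + 2 = 794 ≡ 1 (mod 13).
Square roots of 1 mod 13: 1 and 12 (since 1² = 1 ≡ 1).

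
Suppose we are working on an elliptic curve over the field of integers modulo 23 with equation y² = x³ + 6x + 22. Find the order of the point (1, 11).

10

2P: tangent at (1, 11): λ = (3·1² + 6)/(2·11) ≡ 9/22. 22⁻¹ ≡ 22 (mod 23) since 22·22 = 484 ≡ 1, so λ ≡ 9·22 ≡ 14.
  x = λ² - 1 - 1 = 196 - 2 ≡ 10; y = λ·(1 - 10) - 11 ≡ 1. → (10, 1)
3P: (10, 1) + (1, 11). λ = (11 - 1)/(1 - 10) ≡ 10/14 mod 23. 14⁻¹ ≡ 5 (mod 23), so λ ≡ 4.
  x = λ² - 10 - 1 = 16 - 11 ≡ 5; y = λ·(10 - 5) - 1 ≡ 19. → (5, 19)
4P: (5, 19) + (1, 11). λ = (11 - 19)/(1 - 5) ≡ 15/19 mod 23. 19⁻¹ ≡ 17 (mod 23) since 19·17 = 323 ≡ 1, so λ ≡ 2.
  x = λ² - 5 - 1 = 4 - 6 ≡ 21; y = λ·(5 - 21) - 19 ≡ 18. → (21, 18)
5P: (21, 18) + (1, 11). λ = (11 - 18)/(1 - 21) ≡ 16/3 mod 23. 3⁻¹ ≡ 8 (mod 23), so λ ≡ 13.
  x = λ² - 21 - 1 = 169 - 22 ≡ 9; y = λ·(21 - 9) - 18 ≡ 0. → (9, 0)
6P: (9, 0) + (1, 11). λ = (11 - 0)/(1 - 9) ≡ 11/15 mod 23. 15⁻¹ ≡ 20 (mod 23) since 15·20 = 300 ≡ 1, so λ ≡ 13.
  x = λ² - 9 - 1 = 169 - 10 ≡ 21; y = λ·(9 - 21) - 0 ≡ 5. → (21, 5)
7P: (21, 5) + (1, 11). λ = (11 - 5)/(1 - 21) ≡ 6/3 mod 23. 3⁻¹ ≡ 8 (mod 23), so λ ≡ 2.
  x = λ² - 21 - 1 = 4 - 22 ≡ 5; y = λ·(21 - 5) - 5 ≡ 4. → (5, 4)
8P: (5, 4) + (1, 11). λ = (11 - 4)/(1 - 5) ≡ 7/19 mod 23. 19⁻¹ ≡ 17 (mod 23), so λ ≡ 4.
  x = λ² - 5 - 1 = 16 - 6 ≡ 10; y = λ·(5 - 10) - 4 ≡ 22. → (10, 22)
9P: (10, 22) + (1, 11). λ = (11 - 22)/(1 - 10) ≡ 12/14 mod 23. 14⁻¹ ≡ 5 (mod 23), so λ ≡ 14.
  x = λ² - 10 - 1 = 196 - 11 ≡ 1; y = λ·(10 - 1) - 22 ≡ 12. → (1, 12)
10P: (1, 12) + (1, 11): same x and y₁ ≡ -y₂, so the sum is 𝒪.
10P = 𝒪, so the order is 10.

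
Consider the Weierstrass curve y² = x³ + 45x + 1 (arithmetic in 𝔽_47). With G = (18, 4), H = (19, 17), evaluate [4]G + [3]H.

First 4G:
Repeated addition: build up to 4G.
2G: tangent at (18, 4): λ = (3·18² + 45)/(2·4) ≡ 30/8. 8⁻¹ ≡ 6 (mod 47), so λ ≡ 30·6 ≡ 39.
  x = λ² - 18 - 18 = 1521 - 36 ≡ 28; y = λ·(18 - 28) - 4 ≡ 29. → (28, 29)
3G: (28, 29) + (18, 4). λ = (4 - 29)/(18 - 28) ≡ 22/37 mod 47. 37⁻¹ ≡ 14 (mod 47), so λ ≡ 26.
  x = λ² - 28 - 18 = 676 - 46 ≡ 19; y = λ·(28 - 19) - 29 ≡ 17. → (19, 17)
4G: (19, 17) + (18, 4). λ = (4 - 17)/(18 - 19) ≡ 34/46 mod 47. 46⁻¹ ≡ 46 (mod 47) since 46·46 = 2116 ≡ 1, so λ ≡ 13.
  x = λ² - 19 - 18 = 169 - 37 ≡ 38; y = λ·(19 - 38) - 17 ≡ 18. → (38, 18)
4G = (38, 18).
Next 3H:
Repeated addition: build up to 3H.
2H: tangent at (19, 17): λ = (3·19² + 45)/(2·17) ≡ 0/34. 34⁻¹ ≡ 18 (mod 47), so λ ≡ 0·18 ≡ 0.
  x = λ² - 19 - 19 = 0 - 38 ≡ 9; y = λ·(19 - 9) - 17 ≡ 30. → (9, 30)
3H: (9, 30) + (19, 17). λ = (17 - 30)/(19 - 9) ≡ 34/10 mod 47. 10⁻¹ ≡ 33 (mod 47), so λ ≡ 41.
  x = λ² - 9 - 19 = 1681 - 28 ≡ 8; y = λ·(9 - 8) - 30 ≡ 11. → (8, 11)
3H = (8, 11).
Finally 4G + 3H:
(38, 18) + (8, 11). λ = (11 - 18)/(8 - 38) ≡ 40/17 mod 47. 17⁻¹ ≡ 36 (mod 47), so λ ≡ 30.
  x = λ² - 38 - 8 = 900 - 46 ≡ 8; y = λ·(38 - 8) - 18 ≡ 36. → (8, 36)

(8, 36)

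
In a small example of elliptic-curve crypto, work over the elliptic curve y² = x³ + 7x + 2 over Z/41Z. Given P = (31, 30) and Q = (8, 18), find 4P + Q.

(5, 11)

First 4P:
Double-and-add on 4 = (100)₂. Start with P = (31, 30) for the leading 1-bit.
double: tangent at (31, 30): λ = (3·31² + 7)/(2·30) ≡ 20/19. 19⁻¹ ≡ 13 (mod 41) since 19·13 = 247 ≡ 1, so λ ≡ 20·13 ≡ 14.
  x = λ² - 31 - 31 = 196 - 62 ≡ 11; y = λ·(31 - 11) - 30 ≡ 4. → (11, 4)
double: tangent at (11, 4): λ = (3·11² + 7)/(2·4) ≡ 1/8. 8⁻¹ ≡ 36 (mod 41), so λ ≡ 1·36 ≡ 36.
  x = λ² - 11 - 11 = 1296 - 22 ≡ 3; y = λ·(11 - 3) - 4 ≡ 38. → (3, 38)
4P = (3, 38).
Finally 4P + Q:
(3, 38) + (8, 18). λ = (18 - 38)/(8 - 3) ≡ 21/5 mod 41. 5⁻¹ ≡ 33 (mod 41), so λ ≡ 37.
  x = λ² - 3 - 8 = 1369 - 11 ≡ 5; y = λ·(3 - 5) - 38 ≡ 11. → (5, 11)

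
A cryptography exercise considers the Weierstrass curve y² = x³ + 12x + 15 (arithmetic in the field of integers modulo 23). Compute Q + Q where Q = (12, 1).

(17, 16)

tangent at (12, 1): λ = (3·12² + 12)/(2·1) ≡ 7/2. 2⁻¹ ≡ 12 (mod 23) since 2·12 = 24 ≡ 1, so λ ≡ 7·12 ≡ 15.
  x = λ² - 12 - 12 = 225 - 24 ≡ 17; y = λ·(12 - 17) - 1 ≡ 16. → (17, 16)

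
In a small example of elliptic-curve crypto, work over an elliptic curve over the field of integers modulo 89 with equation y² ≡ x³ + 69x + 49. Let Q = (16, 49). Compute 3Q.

(20, 66)

Repeated addition: build up to 3Q.
2Q: tangent at (16, 49): λ = (3·16² + 69)/(2·49) ≡ 36/9. 9⁻¹ ≡ 10 (mod 89) since 9·10 = 90 ≡ 1, so λ ≡ 36·10 ≡ 4.
  x = λ² - 16 - 16 = 16 - 32 ≡ 73; y = λ·(16 - 73) - 49 ≡ 79. → (73, 79)
3Q: (73, 79) + (16, 49). λ = (49 - 79)/(16 - 73) ≡ 59/32 mod 89. 32⁻¹ ≡ 64 (mod 89) since 32·64 = 2048 ≡ 1, so λ ≡ 38.
  x = λ² - 73 - 16 = 1444 - 89 ≡ 20; y = λ·(73 - 20) - 79 ≡ 66. → (20, 66)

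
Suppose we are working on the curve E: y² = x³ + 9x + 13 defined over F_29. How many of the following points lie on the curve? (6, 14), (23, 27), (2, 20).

(6, 14): 14² ≡ 22, rhs ≡ 22 → on.
(23, 27): 27² ≡ 4, rhs ≡ 4 → on.
(2, 20): 20² ≡ 23, rhs ≡ 10 → off.

2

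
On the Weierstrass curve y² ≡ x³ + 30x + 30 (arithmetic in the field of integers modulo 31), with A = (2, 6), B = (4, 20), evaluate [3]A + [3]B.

First 3A:
Repeated addition: build up to 3A.
2A: tangent at (2, 6): λ = (3·2² + 30)/(2·6) ≡ 11/12. 12⁻¹ ≡ 13 (mod 31), so λ ≡ 11·13 ≡ 19.
  x = λ² - 2 - 2 = 361 - 4 ≡ 16; y = λ·(2 - 16) - 6 ≡ 7. → (16, 7)
3A: (16, 7) + (2, 6). λ = (6 - 7)/(2 - 16) ≡ 30/17 mod 31. 17⁻¹ ≡ 11 (mod 31), so λ ≡ 20.
  x = λ² - 16 - 2 = 400 - 18 ≡ 10; y = λ·(16 - 10) - 7 ≡ 20. → (10, 20)
3A = (10, 20).
Next 3B:
Repeated addition: build up to 3B.
2B: tangent at (4, 20): λ = (3·4² + 30)/(2·20) ≡ 16/9. 9⁻¹ ≡ 7 (mod 31) since 9·7 = 63 ≡ 1, so λ ≡ 16·7 ≡ 19.
  x = λ² - 4 - 4 = 361 - 8 ≡ 12; y = λ·(4 - 12) - 20 ≡ 14. → (12, 14)
3B: (12, 14) + (4, 20). λ = (20 - 14)/(4 - 12) ≡ 6/23 mod 31. 23⁻¹ ≡ 27 (mod 31) since 23·27 = 621 ≡ 1, so λ ≡ 7.
  x = λ² - 12 - 4 = 49 - 16 ≡ 2; y = λ·(12 - 2) - 14 ≡ 25. → (2, 25)
3B = (2, 25).
Finally 3A + 3B:
(10, 20) + (2, 25). λ = (25 - 20)/(2 - 10) ≡ 5/23 mod 31. 23⁻¹ ≡ 27 (mod 31) since 23·27 = 621 ≡ 1, so λ ≡ 11.
  x = λ² - 10 - 2 = 121 - 12 ≡ 16; y = λ·(10 - 16) - 20 ≡ 7. → (16, 7)

(16, 7)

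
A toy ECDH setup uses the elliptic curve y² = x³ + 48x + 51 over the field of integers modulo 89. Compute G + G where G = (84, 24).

tangent at (84, 24): λ = (3·84² + 48)/(2·24) ≡ 34/48. 48⁻¹ ≡ 13 (mod 89) since 48·13 = 624 ≡ 1, so λ ≡ 34·13 ≡ 86.
  x = λ² - 84 - 84 = 7396 - 168 ≡ 19; y = λ·(84 - 19) - 24 ≡ 48. → (19, 48)

(19, 48)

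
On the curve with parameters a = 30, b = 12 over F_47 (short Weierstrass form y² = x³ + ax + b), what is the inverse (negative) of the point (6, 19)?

-(6, 19) = (6, -19 mod 47) = (6, 28).

(6, 28)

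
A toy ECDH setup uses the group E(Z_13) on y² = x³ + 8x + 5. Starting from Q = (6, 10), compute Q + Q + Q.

(5, 12)

Repeated addition: build up to 3Q.
2Q: tangent at (6, 10): λ = (3·6² + 8)/(2·10) ≡ 12/7. 7⁻¹ ≡ 2 (mod 13), so λ ≡ 12·2 ≡ 11.
  x = λ² - 6 - 6 = 121 - 12 ≡ 5; y = λ·(6 - 5) - 10 ≡ 1. → (5, 1)
3Q: (5, 1) + (6, 10). λ = (10 - 1)/(6 - 5) ≡ 9/1 mod 13. 1⁻¹ ≡ 1 (mod 13) since 1·1 = 1 ≡ 1, so λ ≡ 9.
  x = λ² - 5 - 6 = 81 - 11 ≡ 5; y = λ·(5 - 5) - 1 ≡ 12. → (5, 12)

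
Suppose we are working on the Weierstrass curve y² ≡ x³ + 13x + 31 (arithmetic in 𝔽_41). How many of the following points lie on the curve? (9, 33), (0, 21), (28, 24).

2

(9, 33): 33² ≡ 23, rhs ≡ 16 → off.
(0, 21): 21² ≡ 31, rhs ≡ 31 → on.
(28, 24): 24² ≡ 2, rhs ≡ 2 → on.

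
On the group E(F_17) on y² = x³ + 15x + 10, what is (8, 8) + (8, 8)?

tangent at (8, 8): λ = (3·8² + 15)/(2·8) ≡ 3/16. 16⁻¹ ≡ 16 (mod 17) since 16·16 = 256 ≡ 1, so λ ≡ 3·16 ≡ 14.
  x = λ² - 8 - 8 = 196 - 16 ≡ 10; y = λ·(8 - 10) - 8 ≡ 15. → (10, 15)

(10, 15)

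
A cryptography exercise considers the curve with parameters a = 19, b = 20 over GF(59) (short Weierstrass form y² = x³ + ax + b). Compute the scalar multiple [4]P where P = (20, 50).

(45, 45)

Repeated addition: build up to 4P.
2P: tangent at (20, 50): λ = (3·20² + 19)/(2·50) ≡ 39/41. 41⁻¹ ≡ 36 (mod 59), so λ ≡ 39·36 ≡ 47.
  x = λ² - 20 - 20 = 2209 - 40 ≡ 45; y = λ·(20 - 45) - 50 ≡ 14. → (45, 14)
3P: (45, 14) + (20, 50). λ = (50 - 14)/(20 - 45) ≡ 36/34 mod 59. 34⁻¹ ≡ 33 (mod 59), so λ ≡ 8.
  x = λ² - 45 - 20 = 64 - 65 ≡ 58; y = λ·(45 - 58) - 14 ≡ 0. → (58, 0)
4P: (58, 0) + (20, 50). λ = (50 - 0)/(20 - 58) ≡ 50/21 mod 59. 21⁻¹ ≡ 45 (mod 59), so λ ≡ 8.
  x = λ² - 58 - 20 = 64 - 78 ≡ 45; y = λ·(58 - 45) - 0 ≡ 45. → (45, 45)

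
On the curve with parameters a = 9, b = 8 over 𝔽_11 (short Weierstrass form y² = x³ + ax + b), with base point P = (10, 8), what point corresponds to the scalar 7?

Double-and-add on 7 = (111)₂. Start with P = (10, 8) for the leading 1-bit.
double: tangent at (10, 8): λ = (3·10² + 9)/(2·8) ≡ 1/5. 5⁻¹ ≡ 9 (mod 11), so λ ≡ 1·9 ≡ 9.
  x = λ² - 10 - 10 = 81 - 20 ≡ 6; y = λ·(10 - 6) - 8 ≡ 6. → (6, 6)
add P: (6, 6) + (10, 8). λ = (8 - 6)/(10 - 6) ≡ 2/4 mod 11. 4⁻¹ ≡ 3 (mod 11) since 4·3 = 12 ≡ 1, so λ ≡ 6.
  x = λ² - 6 - 10 = 36 - 16 ≡ 9; y = λ·(6 - 9) - 6 ≡ 9. → (9, 9)
double: tangent at (9, 9): λ = (3·9² + 9)/(2·9) ≡ 10/7. 7⁻¹ ≡ 8 (mod 11), so λ ≡ 10·8 ≡ 3.
  x = λ² - 9 - 9 = 9 - 18 ≡ 2; y = λ·(9 - 2) - 9 ≡ 1. → (2, 1)
add P: (2, 1) + (10, 8). λ = (8 - 1)/(10 - 2) ≡ 7/8 mod 11. 8⁻¹ ≡ 7 (mod 11), so λ ≡ 5.
  x = λ² - 2 - 10 = 25 - 12 ≡ 2; y = λ·(2 - 2) - 1 ≡ 10. → (2, 10)

(2, 10)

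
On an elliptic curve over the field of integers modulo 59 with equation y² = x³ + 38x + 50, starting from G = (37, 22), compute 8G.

(35, 51)

Repeated addition: build up to 8G.
2G: tangent at (37, 22): λ = (3·37² + 38)/(2·22) ≡ 15/44. 44⁻¹ ≡ 55 (mod 59), so λ ≡ 15·55 ≡ 58.
  x = λ² - 37 - 37 = 3364 - 74 ≡ 45; y = λ·(37 - 45) - 22 ≡ 45. → (45, 45)
3G: (45, 45) + (37, 22). λ = (22 - 45)/(37 - 45) ≡ 36/51 mod 59. 51⁻¹ ≡ 22 (mod 59), so λ ≡ 25.
  x = λ² - 45 - 37 = 625 - 82 ≡ 12; y = λ·(45 - 12) - 45 ≡ 13. → (12, 13)
4G: (12, 13) + (37, 22). λ = (22 - 13)/(37 - 12) ≡ 9/25 mod 59. 25⁻¹ ≡ 26 (mod 59), so λ ≡ 57.
  x = λ² - 12 - 37 = 3249 - 49 ≡ 14; y = λ·(12 - 14) - 13 ≡ 50. → (14, 50)
5G: (14, 50) + (37, 22). λ = (22 - 50)/(37 - 14) ≡ 31/23 mod 59. 23⁻¹ ≡ 18 (mod 59), so λ ≡ 27.
  x = λ² - 14 - 37 = 729 - 51 ≡ 29; y = λ·(14 - 29) - 50 ≡ 17. → (29, 17)
6G: (29, 17) + (37, 22). λ = (22 - 17)/(37 - 29) ≡ 5/8 mod 59. 8⁻¹ ≡ 37 (mod 59), so λ ≡ 8.
  x = λ² - 29 - 37 = 64 - 66 ≡ 57; y = λ·(29 - 57) - 17 ≡ 54. → (57, 54)
7G: (57, 54) + (37, 22). λ = (22 - 54)/(37 - 57) ≡ 27/39 mod 59. 39⁻¹ ≡ 56 (mod 59), so λ ≡ 37.
  x = λ² - 57 - 37 = 1369 - 94 ≡ 36; y = λ·(57 - 36) - 54 ≡ 15. → (36, 15)
8G: (36, 15) + (37, 22). λ = (22 - 15)/(37 - 36) ≡ 7/1 mod 59. 1⁻¹ ≡ 1 (mod 59) since 1·1 = 1 ≡ 1, so λ ≡ 7.
  x = λ² - 36 - 37 = 49 - 73 ≡ 35; y = λ·(36 - 35) - 15 ≡ 51. → (35, 51)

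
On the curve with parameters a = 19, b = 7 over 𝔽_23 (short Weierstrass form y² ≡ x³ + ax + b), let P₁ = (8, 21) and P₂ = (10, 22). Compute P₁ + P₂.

(8, 21) + (10, 22). λ = (22 - 21)/(10 - 8) ≡ 1/2 mod 23. 2⁻¹ ≡ 12 (mod 23) since 2·12 = 24 ≡ 1, so λ ≡ 12.
  x = λ² - 8 - 10 = 144 - 18 ≡ 11; y = λ·(8 - 11) - 21 ≡ 12. → (11, 12)

(11, 12)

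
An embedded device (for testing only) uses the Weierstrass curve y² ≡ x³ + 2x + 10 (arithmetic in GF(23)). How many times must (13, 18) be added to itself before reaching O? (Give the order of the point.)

2P: tangent at (13, 18): λ = (3·13² + 2)/(2·18) ≡ 3/13. 13⁻¹ ≡ 16 (mod 23), so λ ≡ 3·16 ≡ 2.
  x = λ² - 13 - 13 = 4 - 26 ≡ 1; y = λ·(13 - 1) - 18 ≡ 6. → (1, 6)
3P: (1, 6) + (13, 18). λ = (18 - 6)/(13 - 1) ≡ 12/12 mod 23. 12⁻¹ ≡ 2 (mod 23), so λ ≡ 1.
  x = λ² - 1 - 13 = 1 - 14 ≡ 10; y = λ·(1 - 10) - 6 ≡ 8. → (10, 8)
4P: (10, 8) + (13, 18). λ = (18 - 8)/(13 - 10) ≡ 10/3 mod 23. 3⁻¹ ≡ 8 (mod 23) since 3·8 = 24 ≡ 1, so λ ≡ 11.
  x = λ² - 10 - 13 = 121 - 23 ≡ 6; y = λ·(10 - 6) - 8 ≡ 13. → (6, 13)
5P: (6, 13) + (13, 18). λ = (18 - 13)/(13 - 6) ≡ 5/7 mod 23. 7⁻¹ ≡ 10 (mod 23) since 7·10 = 70 ≡ 1, so λ ≡ 4.
  x = λ² - 6 - 13 = 16 - 19 ≡ 20; y = λ·(6 - 20) - 13 ≡ 0. → (20, 0)
6P: (20, 0) + (13, 18). λ = (18 - 0)/(13 - 20) ≡ 18/16 mod 23. 16⁻¹ ≡ 13 (mod 23) since 16·13 = 208 ≡ 1, so λ ≡ 4.
  x = λ² - 20 - 13 = 16 - 33 ≡ 6; y = λ·(20 - 6) - 0 ≡ 10. → (6, 10)
7P: (6, 10) + (13, 18). λ = (18 - 10)/(13 - 6) ≡ 8/7 mod 23. 7⁻¹ ≡ 10 (mod 23), so λ ≡ 11.
  x = λ² - 6 - 13 = 121 - 19 ≡ 10; y = λ·(6 - 10) - 10 ≡ 15. → (10, 15)
8P: (10, 15) + (13, 18). λ = (18 - 15)/(13 - 10) ≡ 3/3 mod 23. 3⁻¹ ≡ 8 (mod 23), so λ ≡ 1.
  x = λ² - 10 - 13 = 1 - 23 ≡ 1; y = λ·(10 - 1) - 15 ≡ 17. → (1, 17)
9P: (1, 17) + (13, 18). λ = (18 - 17)/(13 - 1) ≡ 1/12 mod 23. 12⁻¹ ≡ 2 (mod 23), so λ ≡ 2.
  x = λ² - 1 - 13 = 4 - 14 ≡ 13; y = λ·(1 - 13) - 17 ≡ 5. → (13, 5)
10P: (13, 5) + (13, 18): same x and y₁ ≡ -y₂, so the sum is O.
10P = O, so the order is 10.

10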